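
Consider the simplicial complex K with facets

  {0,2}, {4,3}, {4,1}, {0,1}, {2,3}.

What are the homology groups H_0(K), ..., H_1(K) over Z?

Order the vertices as 0 < 1 < 2 < 3 < 4. Listing each simplex with vertices in this order, K has dimension 1 with simplices:

  0-simplices (5): [0], [1], [2], [3], [4]
  1-simplices (5): [0,1], [0,2], [1,4], [2,3], [3,4]

so the chain groups are C_0 ≅ Z^5, C_1 ≅ Z^5.

The boundary map ∂_1: C_1 → C_0 is given by ∂[p,q] = [q] − [p]. For instance
  ∂[0,1] = [1] − [0].
The 5×5 boundary matrix has rank 4 and Smith normal form diag(1,1,1,1).

From H_k ≅ ker(∂_k) / im(∂_{k+1}) we obtain:

  H_0: rank C_0 − rank ∂_1 = 5 − 4 = 1, and the invariant factors of ∂_1 are all 1, so H_0 ≅ Z.
  H_1: rank ker ∂_1 − rank ∂_2 = (5 − 4) − 0 = 1, and there is no ∂_2, so H_1 ≅ Z.

As a check, the Euler characteristic is 5 − 5 = 0, which agrees with 1 − 1 = 0.

H_0 ≅ Z,  H_1 ≅ Z.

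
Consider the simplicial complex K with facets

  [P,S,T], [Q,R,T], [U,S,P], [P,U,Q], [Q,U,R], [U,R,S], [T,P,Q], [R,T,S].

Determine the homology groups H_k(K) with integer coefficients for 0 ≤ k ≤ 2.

H_0 ≅ Z,  H_1 = 0,  H_2 ≅ Z.

Take the total order P < Q < R < S < T < U on the vertex set. Then K (dimension 2) consists of the simplices:

  0-simplices (6): P, Q, R, S, T, U
  1-simplices (12): PQ, PS, PT, PU, QR, QT, QU, RS, RT, RU, ST, SU
  2-simplices (8): PQT, PQU, PST, PSU, QRT, QRU, RST, RSU

Hence C_0 ≅ Z^6, C_1 ≅ Z^12, C_2 ≅ Z^8.

Boundary ∂_1: C_1 → C_0 is given by ∂[p,q] = [q] − [p].
The resulting 6×12 matrix has rank 5, and its Smith normal form has invariant factors (1,1,1,1,1).

Boundary ∂_2: C_2 → C_1 sends each 2-simplex [p,q,r] to [q,r] − [p,r] + [p,q]. For instance
  ∂PSU = SU − PU + PS,
  ∂PQU = QU − PU + PQ.
As a 12×8 matrix over Z this has rank 7, with invariant factors (1,1,1,1,1,1,1).

Reading off H_k = ker ∂_k / im ∂_{k+1}:

  H_0: rank C_0 − rank ∂_1 = 6 − 5 = 1, and the invariant factors of ∂_1 are all 1, so H_0 ≅ Z.
  H_1: rank ker ∂_1 − rank ∂_2 = (12 − 5) − 7 = 0, and the invariant factors of ∂_2 are all 1, so H_1 ≅ 0.
  H_2: rank ker ∂_2 − rank ∂_3 = (8 − 7) − 0 = 1, and there is no ∂_3, so H_2 ≅ Z.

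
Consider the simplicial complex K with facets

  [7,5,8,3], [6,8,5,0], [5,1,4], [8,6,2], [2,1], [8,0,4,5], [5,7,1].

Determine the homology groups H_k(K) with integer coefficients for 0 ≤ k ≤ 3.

Fix the vertex order 0 < 1 < 2 < 3 < 4 < 5 < 6 < 7 < 8 and write every simplex with vertices in increasing order. Then dim K = 3 and the simplices of K are:

  0-simplices (9): [0], [1], [2], [3], [4], [5], [6], [7], [8]
  1-simplices (20): [0,4], [0,5], [0,6], [0,8], [1,2], [1,4], [1,5], [1,7], [2,6], [2,8], [3,5], [3,7], [3,8], [4,5], [4,8], [5,6], [5,7], [5,8], [6,8], [7,8]
  2-simplices (14): [0,4,5], [0,4,8], [0,5,6], [0,5,8], [0,6,8], [1,4,5], [1,5,7], [2,6,8], [3,5,7], [3,5,8], [3,7,8], [4,5,8], [5,6,8], [5,7,8]
  3-simplices (3): [0,4,5,8], [0,5,6,8], [3,5,7,8]

giving chain groups C_0 ≅ Z^9, C_1 ≅ Z^20, C_2 ≅ Z^14, C_3 ≅ Z^3.

∂_1: C_1 → C_0 sends each edge [p,q] (with p < q) to q − p. For instance
  ∂[1,5] = [5] − [1].
The resulting 9×20 matrix has rank 8, and its Smith normal form has invariant factors (1,1,1,1,1,1,1,1).

Boundary ∂_2: C_2 → C_1 acts by ∂[p,q,r] = [q,r] − [p,r] + [p,q]. For instance
  ∂[4,5,8] = [5,8] − [4,8] + [4,5],
  ∂[0,4,5] = [4,5] − [0,5] + [0,4].
As a 20×14 matrix over Z this has rank 11, with invariant factors (1,1,1,1,1,1,1,1,1,1,1).

Boundary ∂_3: C_3 → C_2 sends each 3-simplex σ to the alternating sum Σ_i (−1)^i (σ with its i-th vertex removed). For instance
  ∂[3,5,7,8] = [5,7,8] − [3,7,8] + [3,5,8] − [3,5,7],
  ∂[0,4,5,8] = [4,5,8] − [0,5,8] + [0,4,8] − [0,4,5].
The resulting 14×3 matrix has rank 3, and its Smith normal form has invariant factors (1,1,1).

Reading off H_k = ker ∂_k / im ∂_{k+1}:

  H_0: rank C_0 − rank ∂_1 = 9 − 8 = 1, and the invariant factors of ∂_1 are all 1, so H_0 = Z.
  H_1: rank ker ∂_1 − rank ∂_2 = (20 − 8) − 11 = 1, and the invariant factors of ∂_2 are all 1, so H_1 = Z.
  H_2: rank ker ∂_2 − rank ∂_3 = (14 − 11) − 3 = 0, and the invariant factors of ∂_3 are all 1, so H_2 = 0.
  H_3: rank ker ∂_3 − rank ∂_4 = (3 − 3) − 0 = 0, and there is no ∂_4, so H_3 = 0.

H_0 ≅ Z,  H_1 ≅ Z,  H_2 = 0,  H_3 = 0.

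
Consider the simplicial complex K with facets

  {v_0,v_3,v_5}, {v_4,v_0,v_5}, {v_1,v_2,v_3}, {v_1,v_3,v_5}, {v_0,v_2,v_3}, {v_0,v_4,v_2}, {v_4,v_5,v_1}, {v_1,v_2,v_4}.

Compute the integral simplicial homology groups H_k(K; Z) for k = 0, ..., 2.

Take the total order v_0 < v_1 < v_2 < v_3 < v_4 < v_5 on the vertex set. Then K (dimension 2) consists of the simplices:

  0-simplices (6): [v_0], [v_1], [v_2], [v_3], [v_4], [v_5]
  1-simplices (12): [v_0,v_2], [v_0,v_3], [v_0,v_4], [v_0,v_5], [v_1,v_2], [v_1,v_3], [v_1,v_4], [v_1,v_5], [v_2,v_3], [v_2,v_4], [v_3,v_5], [v_4,v_5]
  2-simplices (8): [v_0,v_2,v_3], [v_0,v_2,v_4], [v_0,v_3,v_5], [v_0,v_4,v_5], [v_1,v_2,v_3], [v_1,v_2,v_4], [v_1,v_3,v_5], [v_1,v_4,v_5]

so the chain groups are C_0 ≅ Z^6, C_1 ≅ Z^12, C_2 ≅ Z^8.

The boundary map ∂_1: C_1 → C_0 sends each edge [p,q] (with p < q) to q − p.
As a 6×12 matrix over Z this has rank 5, with invariant factors (1,1,1,1,1).

∂_2: C_2 → C_1 maps a triangle to the signed sum of its edges. For instance
  ∂[v_0,v_2,v_3] = [v_2,v_3] − [v_0,v_3] + [v_0,v_2],
  ∂[v_1,v_3,v_5] = [v_3,v_5] − [v_1,v_5] + [v_1,v_3].
The 12×8 boundary matrix has rank 7 and Smith normal form diag(1,1,1,1,1,1,1).

From H_k ≅ ker(∂_k) / im(∂_{k+1}) we obtain:

  H_0: rank C_0 − rank ∂_1 = 6 − 5 = 1, and the invariant factors of ∂_1 are all 1, so H_0 ≅ Z.
  H_1: rank ker ∂_1 − rank ∂_2 = (12 − 5) − 7 = 0, and the invariant factors of ∂_2 are all 1, so H_1 ≅ 0.
  H_2: rank ker ∂_2 − rank ∂_3 = (8 − 7) − 0 = 1, and there is no ∂_3, so H_2 ≅ Z.

H_0 = Z,  H_1 = 0,  H_2 = Z.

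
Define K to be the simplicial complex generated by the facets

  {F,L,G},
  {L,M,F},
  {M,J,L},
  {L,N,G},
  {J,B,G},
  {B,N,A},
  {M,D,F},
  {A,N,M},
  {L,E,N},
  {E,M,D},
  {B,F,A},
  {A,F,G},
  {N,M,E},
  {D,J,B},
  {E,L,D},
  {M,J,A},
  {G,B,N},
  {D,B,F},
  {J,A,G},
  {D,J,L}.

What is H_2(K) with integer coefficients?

Take the total order A < B < D < E < F < G < J < L < M < N on the vertex set. Then K (dimension 2) consists of the simplices:

  0-simplices (10): A, B, D, E, F, G, J, L, M, N
  1-simplices (30): AB, AF, AG, AJ, AM, AN, BD, BF, BG, BJ, BN, DE, DF, DJ, DL, DM, EL, EM, EN, FG, FL, FM, GJ, GL, GN, JL, JM, LM, LN, MN
  2-simplices (20): ABF, ABN, AFG, AGJ, AJM, AMN, BDF, BDJ, BGJ, BGN, DEL, DEM, DFM, DJL, ELN, EMN, FGL, FLM, GLN, JLM

so the chain groups are C_0 ≅ Z^10, C_1 ≅ Z^30, C_2 ≅ Z^20.

∂_1: C_1 → C_0 is given by ∂[p,q] = [q] − [p]. For instance
  ∂BJ = J − B.
As a 10×30 matrix over Z this has rank 9, with invariant factors (1,1,1,1,1,1,1,1,1).

∂_2: C_2 → C_1 acts by ∂[p,q,r] = [q,r] − [p,r] + [p,q]. For instance
  ∂DEL = EL − DL + DE,
  ∂AFG = FG − AG + AF.
The 30×20 boundary matrix has rank 20 and Smith normal form diag(1,1,1,1,1,1,1,1,1,1,1,1,1,1,1,1,1,1,1,2).

Computing H_k = (kernel of ∂_k) / (image of ∂_{k+1}):

  H_2: rank ker ∂_2 − rank ∂_3 = (20 − 20) − 0 = 0, and there is no ∂_3, so H_2 ≅ 0.

H_2 = 0.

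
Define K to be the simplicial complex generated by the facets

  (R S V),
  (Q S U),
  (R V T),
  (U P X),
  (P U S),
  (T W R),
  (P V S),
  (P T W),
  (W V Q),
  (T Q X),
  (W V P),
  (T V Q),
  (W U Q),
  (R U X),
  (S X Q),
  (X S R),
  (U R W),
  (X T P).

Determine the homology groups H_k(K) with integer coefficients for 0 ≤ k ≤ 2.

H_0 = Z,  H_1 = Z ⊕ Z_2,  H_2 = 0.

We work with the vertex ordering P < Q < R < S < T < U < V < W < X. The simplices of K, each written with vertices in increasing order, are:

  0-simplices (9): P, Q, R, S, T, U, V, W, X
  1-simplices (27): PS, PT, PU, PV, PW, PX, QS, QT, QU, QV, QW, QX, RS, RT, RU, RV, RW, RX, SU, SV, SX, TV, TW, TX, UW, UX, VW
  2-simplices (18): PSU, PSV, PTW, PTX, PUX, PVW, QSU, QSX, QTV, QTX, QUW, QVW, RSV, RSX, RTV, RTW, RUW, RUX

giving chain groups C_0 ≅ Z^9, C_1 ≅ Z^27, C_2 ≅ Z^18.

The boundary map ∂_1: C_1 → C_0 sends each edge [p,q] (with p < q) to q − p.
The 9×27 boundary matrix has rank 8 and Smith normal form diag(1,1,1,1,1,1,1,1).

∂_2: C_2 → C_1 sends each 2-simplex [p,q,r] to [q,r] − [p,r] + [p,q]. For instance
  ∂RSX = SX − RX + RS,
  ∂QUW = UW − QW + QU.
The 27×18 boundary matrix has rank 18 and Smith normal form diag(1,1,1,1,1,1,1,1,1,1,1,1,1,1,1,1,1,2).

Computing H_k = (kernel of ∂_k) / (image of ∂_{k+1}):

  H_0: rank C_0 − rank ∂_1 = 9 − 8 = 1, and the invariant factors of ∂_1 are all 1, so H_0 = Z.
  H_1: rank ker ∂_1 − rank ∂_2 = (27 − 8) − 18 = 1, and ∂_2 has invariant factor 2 > 1, so H_1 = Z ⊕ Z_2.
  H_2: rank ker ∂_2 − rank ∂_3 = (18 − 18) − 0 = 0, and there is no ∂_3, so H_2 = 0.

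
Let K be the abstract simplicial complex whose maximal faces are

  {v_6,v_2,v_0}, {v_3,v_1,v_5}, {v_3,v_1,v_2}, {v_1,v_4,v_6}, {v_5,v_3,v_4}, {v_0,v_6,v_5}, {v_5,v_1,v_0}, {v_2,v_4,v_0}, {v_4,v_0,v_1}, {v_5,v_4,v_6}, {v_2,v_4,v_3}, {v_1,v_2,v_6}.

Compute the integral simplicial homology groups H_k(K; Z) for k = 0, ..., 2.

Order the vertices as v_0 < v_1 < v_2 < v_3 < v_4 < v_5 < v_6. Listing each simplex with vertices in this order, K has dimension 2 with simplices:

  0-simplices (7): [v_0], [v_1], [v_2], [v_3], [v_4], [v_5], [v_6]
  1-simplices (18): (18 of them)
  2-simplices (12): (12 of them)

giving chain groups C_0 ≅ Z^7, C_1 ≅ Z^18, C_2 ≅ Z^12.

The boundary map ∂_1: C_1 → C_0 maps an edge to its endpoints' difference, ∂[p,q] = q − p.
As a 7×18 matrix over Z this has rank 6, with invariant factors (1,1,1,1,1,1).

The boundary map ∂_2: C_2 → C_1 sends each 2-simplex [p,q,r] to [q,r] − [p,r] + [p,q]. For instance
  ∂[v_0,v_2,v_4] = [v_2,v_4] − [v_0,v_4] + [v_0,v_2],
  ∂[v_2,v_3,v_4] = [v_3,v_4] − [v_2,v_4] + [v_2,v_3].
The 18×12 boundary matrix has rank 12 and Smith normal form diag(1,1,1,1,1,1,1,1,1,1,1,2).

From H_k ≅ ker(∂_k) / im(∂_{k+1}) we obtain:

  H_0: rank C_0 − rank ∂_1 = 7 − 6 = 1, and the invariant factors of ∂_1 are all 1, so H_0 ≅ Z.
  H_1: rank ker ∂_1 − rank ∂_2 = (18 − 6) − 12 = 0, and ∂_2 has invariant factor 2 > 1, so H_1 ≅ Z/2.
  H_2: rank ker ∂_2 − rank ∂_3 = (12 − 12) − 0 = 0, and there is no ∂_3, so H_2 ≅ 0.

(K is a triangulation of the real projective plane RP^2.)

H_0 ≅ Z,  H_1 ≅ Z/2,  H_2 = 0.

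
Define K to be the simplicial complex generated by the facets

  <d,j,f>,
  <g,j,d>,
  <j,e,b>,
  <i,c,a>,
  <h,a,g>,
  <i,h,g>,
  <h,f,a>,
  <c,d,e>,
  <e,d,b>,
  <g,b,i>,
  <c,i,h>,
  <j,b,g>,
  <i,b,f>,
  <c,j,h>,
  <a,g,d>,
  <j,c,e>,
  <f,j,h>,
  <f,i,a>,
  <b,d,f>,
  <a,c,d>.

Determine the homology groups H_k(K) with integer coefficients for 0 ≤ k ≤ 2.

H_0 ≅ Z,  H_1 ≅ Z ⊕ Z/2Z,  H_2 = 0.

Take the total order a < b < c < d < e < f < g < h < i < j on the vertex set. Then K (dimension 2) consists of the simplices:

  0-simplices (10): a, b, c, d, e, f, g, h, i, j
  1-simplices (30): ac, ad, af, ag, ah, ai, bd, be, bf, bg, bi, bj, cd, ce, ch, ci, cj, de, df, dg, dj, ej, fh, fi, fj, gh, gi, gj, hi, hj
  2-simplices (20): acd, aci, adg, afh, afi, agh, bde, bdf, bej, bfi, bgi, bgj, cde, cej, chi, chj, dfj, dgj, fhj, ghi

so the chain groups are C_0 ≅ Z^10, C_1 ≅ Z^30, C_2 ≅ Z^20.

Boundary ∂_1: C_1 → C_0 sends each edge [p,q] (with p < q) to q − p. For instance
  ∂ah = h − a.
The resulting 10×30 matrix has rank 9, and its Smith normal form has invariant factors (1,1,1,1,1,1,1,1,1).

Boundary ∂_2: C_2 → C_1 sends each 2-simplex [p,q,r] to [q,r] − [p,r] + [p,q]. For instance
  ∂ghi = hi − gi + gh,
  ∂bfi = fi − bi + bf.
The 30×20 boundary matrix has rank 20 and Smith normal form diag(1,1,1,1,1,1,1,1,1,1,1,1,1,1,1,1,1,1,1,2).

Now H_k = ker ∂_k / im ∂_{k+1}, so:

  H_0: rank C_0 − rank ∂_1 = 10 − 9 = 1, and the invariant factors of ∂_1 are all 1, so H_0 ≅ Z.
  H_1: rank ker ∂_1 − rank ∂_2 = (30 − 9) − 20 = 1, and ∂_2 has invariant factor 2 > 1, so H_1 ≅ Z ⊕ Z/2Z.
  H_2: rank ker ∂_2 − rank ∂_3 = (20 − 20) − 0 = 0, and there is no ∂_3, so H_2 ≅ 0.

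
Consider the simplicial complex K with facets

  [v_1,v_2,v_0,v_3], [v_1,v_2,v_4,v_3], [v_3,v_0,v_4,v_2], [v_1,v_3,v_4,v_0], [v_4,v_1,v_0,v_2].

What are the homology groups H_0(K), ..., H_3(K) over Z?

Order the vertices as v_0 < v_1 < v_2 < v_3 < v_4. Listing each simplex with vertices in this order, K has dimension 3 with simplices:

  0-simplices (5): [v_0], [v_1], [v_2], [v_3], [v_4]
  1-simplices (10): [v_0,v_1], [v_0,v_2], [v_0,v_3], [v_0,v_4], [v_1,v_2], [v_1,v_3], [v_1,v_4], [v_2,v_3], [v_2,v_4], [v_3,v_4]
  2-simplices (10): [v_0,v_1,v_2], [v_0,v_1,v_3], [v_0,v_1,v_4], [v_0,v_2,v_3], [v_0,v_2,v_4], [v_0,v_3,v_4], [v_1,v_2,v_3], [v_1,v_2,v_4], [v_1,v_3,v_4], [v_2,v_3,v_4]
  3-simplices (5): [v_0,v_1,v_2,v_3], [v_0,v_1,v_2,v_4], [v_0,v_1,v_3,v_4], [v_0,v_2,v_3,v_4], [v_1,v_2,v_3,v_4]

so the chain groups are C_0 ≅ Z^5, C_1 ≅ Z^10, C_2 ≅ Z^10, C_3 ≅ Z^5.

The boundary map ∂_1: C_1 → C_0 sends each edge [p,q] (with p < q) to q − p.
The 5×10 boundary matrix has rank 4 and Smith normal form diag(1,1,1,1).

Boundary ∂_2: C_2 → C_1 acts by ∂[p,q,r] = [q,r] − [p,r] + [p,q]. For instance
  ∂[v_0,v_1,v_2] = [v_1,v_2] − [v_0,v_2] + [v_0,v_1],
  ∂[v_1,v_2,v_3] = [v_2,v_3] − [v_1,v_3] + [v_1,v_2].
The 10×10 boundary matrix has rank 6 and Smith normal form diag(1,1,1,1,1,1).

The boundary map ∂_3: C_3 → C_2 sends each 3-simplex σ to the alternating sum Σ_i (−1)^i (σ with its i-th vertex removed). For instance
  ∂[v_0,v_1,v_3,v_4] = [v_1,v_3,v_4] − [v_0,v_3,v_4] + [v_0,v_1,v_4] − [v_0,v_1,v_3],
  ∂[v_0,v_2,v_3,v_4] = [v_2,v_3,v_4] − [v_0,v_3,v_4] + [v_0,v_2,v_4] − [v_0,v_2,v_3].
The resulting 10×5 matrix has rank 4, and its Smith normal form has invariant factors (1,1,1,1).

Computing H_k = (kernel of ∂_k) / (image of ∂_{k+1}):

  H_0: rank C_0 − rank ∂_1 = 5 − 4 = 1, and the invariant factors of ∂_1 are all 1, so H_0 = Z.
  H_1: rank ker ∂_1 − rank ∂_2 = (10 − 4) − 6 = 0, and the invariant factors of ∂_2 are all 1, so H_1 = 0.
  H_2: rank ker ∂_2 − rank ∂_3 = (10 − 6) − 4 = 0, and the invariant factors of ∂_3 are all 1, so H_2 = 0.
  H_3: rank ker ∂_3 − rank ∂_4 = (5 − 4) − 0 = 1, and there is no ∂_4, so H_3 = Z.

As a check, the Euler characteristic is 5 − 10 + 10 − 5 = 0, which agrees with 1 − 0 + 0 − 1 = 0.

H_0 ≅ Z,  H_1 = 0,  H_2 = 0,  H_3 ≅ Z.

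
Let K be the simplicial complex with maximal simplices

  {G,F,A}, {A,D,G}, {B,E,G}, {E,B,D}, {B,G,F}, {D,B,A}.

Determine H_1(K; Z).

H_1 = Z.

We work with the vertex ordering A < B < D < E < F < G. The simplices of K, each written with vertices in increasing order, are:

  0-simplices (6): A, B, D, E, F, G
  1-simplices (12): AB, AD, AF, AG, BD, BE, BF, BG, DE, DG, EG, FG
  2-simplices (6): ABD, ADG, AFG, BDE, BEG, BFG

so the chain groups are C_0 ≅ Z^6, C_1 ≅ Z^12, C_2 ≅ Z^6.

Boundary ∂_1: C_1 → C_0 maps an edge to its endpoints' difference, ∂[p,q] = q − p.
The 6×12 boundary matrix has rank 5 and Smith normal form diag(1,1,1,1,1).

The boundary map ∂_2: C_2 → C_1 acts by ∂[p,q,r] = [q,r] − [p,r] + [p,q]. For instance
  ∂BFG = FG − BG + BF,
  ∂ADG = DG − AG + AD.
As a 12×6 matrix over Z this has rank 6, with invariant factors (1,1,1,1,1,1).

Reading off H_k = ker ∂_k / im ∂_{k+1}:

  H_1: rank ker ∂_1 − rank ∂_2 = (12 − 5) − 6 = 1, and the invariant factors of ∂_2 are all 1, so H_1 ≅ Z.

(K is a triangulation of the cylinder S^1 x I.)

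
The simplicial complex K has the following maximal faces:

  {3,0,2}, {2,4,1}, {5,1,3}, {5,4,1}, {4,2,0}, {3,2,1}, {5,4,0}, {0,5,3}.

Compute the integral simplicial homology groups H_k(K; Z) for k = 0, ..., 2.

K has 6 vertices, 12 edges, 8 triangles.
rank ∂_0 = 0, rank ∂_1 = 5 ⇒ b_0 = 6 − 0 − 5 = 1; all invariant factors of ∂_1 are 1 so no torsion. So H_0 ≅ Z.
rank ∂_1 = 5, rank ∂_2 = 7 ⇒ b_1 = 12 − 5 − 7 = 0; all invariant factors of ∂_2 are 1 so no torsion. So H_1 ≅ 0.
rank ∂_2 = 7, rank ∂_3 = 0 ⇒ b_2 = 8 − 7 − 0 = 1. So H_2 ≅ Z.

H_0 = Z,  H_1 = 0,  H_2 = Z.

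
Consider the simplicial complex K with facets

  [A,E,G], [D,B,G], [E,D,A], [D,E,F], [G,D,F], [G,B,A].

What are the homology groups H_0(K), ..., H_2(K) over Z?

H_0 = Z,  H_1 = Z,  H_2 = 0.

Fix the vertex order A < B < D < E < F < G and write every simplex with vertices in increasing order. Then dim K = 2 and the simplices of K are:

  0-simplices (6): A, B, D, E, F, G
  1-simplices (12): AB, AD, AE, AG, BD, BG, DE, DF, DG, EF, EG, FG
  2-simplices (6): ABG, ADE, AEG, BDG, DEF, DFG

so the chain groups are C_0 ≅ Z^6, C_1 ≅ Z^12, C_2 ≅ Z^6.

Boundary ∂_1: C_1 → C_0 maps an edge to its endpoints' difference, ∂[p,q] = q − p. For instance
  ∂AD = D − A.
This gives a 6×12 integer matrix of rank 5; reducing to Smith normal form yields diagonal entries (1,1,1,1,1).

Boundary ∂_2: C_2 → C_1 acts by ∂[p,q,r] = [q,r] − [p,r] + [p,q]. For instance
  ∂DFG = FG − DG + DF,
  ∂ADE = DE − AE + AD.
The 12×6 boundary matrix has rank 6 and Smith normal form diag(1,1,1,1,1,1).

Computing H_k = (kernel of ∂_k) / (image of ∂_{k+1}):

  H_0: rank C_0 − rank ∂_1 = 6 − 5 = 1, and the invariant factors of ∂_1 are all 1, so H_0 ≅ Z.
  H_1: rank ker ∂_1 − rank ∂_2 = (12 − 5) − 6 = 1, and the invariant factors of ∂_2 are all 1, so H_1 ≅ Z.
  H_2: rank ker ∂_2 − rank ∂_3 = (6 − 6) − 0 = 0, and there is no ∂_3, so H_2 ≅ 0.

As a check, the Euler characteristic is 6 − 12 + 6 = 0, which agrees with 1 − 1 + 0 = 0.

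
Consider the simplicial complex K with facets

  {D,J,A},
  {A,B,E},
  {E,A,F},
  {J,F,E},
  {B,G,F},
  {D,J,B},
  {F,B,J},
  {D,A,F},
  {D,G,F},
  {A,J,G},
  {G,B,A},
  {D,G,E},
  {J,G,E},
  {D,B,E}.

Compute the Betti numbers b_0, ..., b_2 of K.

b_0 = 1, b_1 = 2, b_2 = 1.

Take the total order A < B < D < E < F < G < J on the vertex set. Then K (dimension 2) consists of the simplices:

  0-simplices (7): A, B, D, E, F, G, J
  1-simplices (21): AB, AD, AE, AF, AG, AJ, BD, BE, BF, BG, BJ, DE, DF, DG, DJ, EF, EG, EJ, FG, FJ, GJ
  2-simplices (14): ABE, ABG, ADF, ADJ, AEF, AGJ, BDE, BDJ, BFG, BFJ, DEG, DFG, EFJ, EGJ

giving chain groups C_0 ≅ Z^7, C_1 ≅ Z^21, C_2 ≅ Z^14.

The boundary map ∂_1: C_1 → C_0 is given by ∂[p,q] = [q] − [p].
The 7×21 boundary matrix has rank 6 and Smith normal form diag(1,1,1,1,1,1).

Boundary ∂_2: C_2 → C_1 sends each 2-simplex [p,q,r] to [q,r] − [p,r] + [p,q]. For instance
  ∂ADJ = DJ − AJ + AD,
  ∂DFG = FG − DG + DF.
The 21×14 boundary matrix has rank 13 and Smith normal form diag(1,1,1,1,1,1,1,1,1,1,1,1,1).

Now H_k = ker ∂_k / im ∂_{k+1}, so:

  H_0: rank C_0 − rank ∂_1 = 7 − 6 = 1, and the invariant factors of ∂_1 are all 1, so H_0 ≅ Z.
  H_1: rank ker ∂_1 − rank ∂_2 = (21 − 6) − 13 = 2, and the invariant factors of ∂_2 are all 1, so H_1 ≅ Z^2.
  H_2: rank ker ∂_2 − rank ∂_3 = (14 − 13) − 0 = 1, and there is no ∂_3, so H_2 ≅ Z.

As a check, the Euler characteristic is 7 − 21 + 14 = 0, which agrees with 1 − 2 + 1 = 0.

Hence the Betti numbers are b_0 = 1, b_1 = 2, b_2 = 1.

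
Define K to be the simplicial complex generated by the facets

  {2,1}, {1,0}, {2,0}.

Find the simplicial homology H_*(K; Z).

H_0 ≅ Z,  H_1 ≅ Z.

We work with the vertex ordering 0 < 1 < 2. The simplices of K, each written with vertices in increasing order, are:

  0-simplices (3): [0], [1], [2]
  1-simplices (3): [0,1], [0,2], [1,2]

Hence C_0 ≅ Z^3, C_1 ≅ Z^3.

The boundary map ∂_1: C_1 → C_0 sends each edge [p,q] (with p < q) to q − p. For instance
  ∂[0,2] = [2] − [0].
The resulting 3×3 matrix has rank 2, and its Smith normal form has invariant factors (1,1).

From H_k ≅ ker(∂_k) / im(∂_{k+1}) we obtain:

  H_0: rank C_0 − rank ∂_1 = 3 − 2 = 1, and the invariant factors of ∂_1 are all 1, so H_0 = Z.
  H_1: rank ker ∂_1 − rank ∂_2 = (3 − 2) − 0 = 1, and there is no ∂_2, so H_1 = Z.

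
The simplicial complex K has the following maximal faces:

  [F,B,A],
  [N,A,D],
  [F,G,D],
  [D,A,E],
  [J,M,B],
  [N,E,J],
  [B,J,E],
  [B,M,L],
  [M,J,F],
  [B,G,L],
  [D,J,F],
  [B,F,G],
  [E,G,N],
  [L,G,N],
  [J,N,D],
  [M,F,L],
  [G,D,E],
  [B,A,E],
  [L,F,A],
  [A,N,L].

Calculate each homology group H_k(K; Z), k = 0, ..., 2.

H_0 = Z,  H_1 = Z ⊕ Z_2,  H_2 = 0.

We work with the vertex ordering A < B < D < E < F < G < J < L < M < N. The simplices of K, each written with vertices in increasing order, are:

  0-simplices (10): A, B, D, E, F, G, J, L, M, N
  1-simplices (30): AB, AD, AE, AF, AL, AN, BE, BF, BG, BJ, BL, BM, DE, DF, DG, DJ, DN, EG, EJ, EN, FG, FJ, FL, FM, GL, GN, JM, JN, LM, LN
  2-simplices (20): ABE, ABF, ADE, ADN, AFL, ALN, BEJ, BFG, BGL, BJM, BLM, DEG, DFG, DFJ, DJN, EGN, EJN, FJM, FLM, GLN

giving chain groups C_0 ≅ Z^10, C_1 ≅ Z^30, C_2 ≅ Z^20.

The boundary map ∂_1: C_1 → C_0 sends each edge [p,q] (with p < q) to q − p. For instance
  ∂BF = F − B.
As a 10×30 matrix over Z this has rank 9, with invariant factors (1,1,1,1,1,1,1,1,1).

∂_2: C_2 → C_1 maps a triangle to the signed sum of its edges. For instance
  ∂FJM = JM − FM + FJ,
  ∂BGL = GL − BL + BG.
The 30×20 boundary matrix has rank 20 and Smith normal form diag(1,1,1,1,1,1,1,1,1,1,1,1,1,1,1,1,1,1,1,2).

Now H_k = ker ∂_k / im ∂_{k+1}, so:

  H_0: rank C_0 − rank ∂_1 = 10 − 9 = 1, and the invariant factors of ∂_1 are all 1, so H_0 = Z.
  H_1: rank ker ∂_1 − rank ∂_2 = (30 − 9) − 20 = 1, and ∂_2 has invariant factor 2 > 1, so H_1 = Z ⊕ Z_2.
  H_2: rank ker ∂_2 − rank ∂_3 = (20 − 20) − 0 = 0, and there is no ∂_3, so H_2 = 0.

(K is a triangulation of the Klein bottle.)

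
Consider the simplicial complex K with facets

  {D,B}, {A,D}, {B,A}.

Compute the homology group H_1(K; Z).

Fix the vertex order A < B < D and write every simplex with vertices in increasing order. Then dim K = 1 and the simplices of K are:

  0-simplices (3): A, B, D
  1-simplices (3): AB, AD, BD

Hence C_0 ≅ Z^3, C_1 ≅ Z^3.

The boundary map ∂_1: C_1 → C_0 is given by ∂[p,q] = [q] − [p]. For instance
  ∂AD = D − A.
The resulting 3×3 matrix has rank 2, and its Smith normal form has invariant factors (1,1).

Reading off H_k = ker ∂_k / im ∂_{k+1}:

  H_1: rank ker ∂_1 − rank ∂_2 = (3 − 2) − 0 = 1, and there is no ∂_2, so H_1 = Z.

(K is a triangulation of the circle S^1.)

H_1 ≅ Z.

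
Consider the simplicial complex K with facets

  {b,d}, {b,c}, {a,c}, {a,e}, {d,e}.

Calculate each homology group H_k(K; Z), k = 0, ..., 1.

H_0 = Z,  H_1 = Z.

We work with the vertex ordering a < b < c < d < e. The simplices of K, each written with vertices in increasing order, are:

  0-simplices (5): a, b, c, d, e
  1-simplices (5): ac, ae, bc, bd, de

Hence C_0 ≅ Z^5, C_1 ≅ Z^5.

∂_1: C_1 → C_0 sends each edge [p,q] (with p < q) to q − p. For instance
  ∂ac = c − a.
The resulting 5×5 matrix has rank 4, and its Smith normal form has invariant factors (1,1,1,1).

Computing H_k = (kernel of ∂_k) / (image of ∂_{k+1}):

  H_0: rank C_0 − rank ∂_1 = 5 − 4 = 1, and the invariant factors of ∂_1 are all 1, so H_0 = Z.
  H_1: rank ker ∂_1 − rank ∂_2 = (5 − 4) − 0 = 1, and there is no ∂_2, so H_1 = Z.

As a check, the Euler characteristic is 5 − 5 = 0, which agrees with 1 − 1 = 0.
(K is a triangulation of the circle S^1.)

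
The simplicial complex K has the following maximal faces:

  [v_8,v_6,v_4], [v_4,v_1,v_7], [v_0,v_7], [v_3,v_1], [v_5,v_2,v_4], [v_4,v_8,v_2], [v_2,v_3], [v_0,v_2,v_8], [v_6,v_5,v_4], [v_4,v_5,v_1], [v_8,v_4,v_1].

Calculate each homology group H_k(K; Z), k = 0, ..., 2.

Order the vertices as v_0 < v_1 < v_2 < v_3 < v_4 < v_5 < v_6 < v_7 < v_8. Listing each simplex with vertices in this order, K has dimension 2 with simplices:

  0-simplices (9): [v_0], [v_1], [v_2], [v_3], [v_4], [v_5], [v_6], [v_7], [v_8]
  1-simplices (18): (18 of them)
  2-simplices (8): [v_0,v_2,v_8], [v_1,v_4,v_5], [v_1,v_4,v_7], [v_1,v_4,v_8], [v_2,v_4,v_5], [v_2,v_4,v_8], [v_4,v_5,v_6], [v_4,v_6,v_8]

so the chain groups are C_0 ≅ Z^9, C_1 ≅ Z^18, C_2 ≅ Z^8.

Boundary ∂_1: C_1 → C_0 sends each edge [p,q] (with p < q) to q − p. For instance
  ∂[v_2,v_8] = [v_8] − [v_2].
The resulting 9×18 matrix has rank 8, and its Smith normal form has invariant factors (1,1,1,1,1,1,1,1).

∂_2: C_2 → C_1 sends each 2-simplex [p,q,r] to [q,r] − [p,r] + [p,q]. For instance
  ∂[v_4,v_5,v_6] = [v_5,v_6] − [v_4,v_6] + [v_4,v_5],
  ∂[v_2,v_4,v_8] = [v_4,v_8] − [v_2,v_8] + [v_2,v_4].
The resulting 18×8 matrix has rank 8, and its Smith normal form has invariant factors (1,1,1,1,1,1,1,1).

Now H_k = ker ∂_k / im ∂_{k+1}, so:

  H_0: rank C_0 − rank ∂_1 = 9 − 8 = 1, and the invariant factors of ∂_1 are all 1, so H_0 ≅ Z.
  H_1: rank ker ∂_1 − rank ∂_2 = (18 − 8) − 8 = 2, and the invariant factors of ∂_2 are all 1, so H_1 ≅ Z^2.
  H_2: rank ker ∂_2 − rank ∂_3 = (8 − 8) − 0 = 0, and there is no ∂_3, so H_2 ≅ 0.

H_0 ≅ Z,  H_1 ≅ Z^2,  H_2 = 0.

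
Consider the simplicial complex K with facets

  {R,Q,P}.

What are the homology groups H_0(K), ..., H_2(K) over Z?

Order the vertices as P < Q < R. Listing each simplex with vertices in this order, K has dimension 2 with simplices:

  0-simplices (3): P, Q, R
  1-simplices (3): PQ, PR, QR
  2-simplices (1): PQR

Hence C_0 ≅ Z^3, C_1 ≅ Z^3, C_2 ≅ Z^1.

Boundary ∂_1: C_1 → C_0 sends each edge [p,q] (with p < q) to q − p.
As a 3×3 matrix over Z this has rank 2, with invariant factors (1,1).

The boundary map ∂_2: C_2 → C_1 acts by ∂[p,q,r] = [q,r] − [p,r] + [p,q]. For instance
  ∂PQR = QR − PR + PQ.
The 3×1 boundary matrix has rank 1 and Smith normal form diag(1).

Computing H_k = (kernel of ∂_k) / (image of ∂_{k+1}):

  H_0: rank C_0 − rank ∂_1 = 3 − 2 = 1, and the invariant factors of ∂_1 are all 1, so H_0 ≅ Z.
  H_1: rank ker ∂_1 − rank ∂_2 = (3 − 2) − 1 = 0, and the invariant factors of ∂_2 are all 1, so H_1 ≅ 0.
  H_2: rank ker ∂_2 − rank ∂_3 = (1 − 1) − 0 = 0, and there is no ∂_3, so H_2 ≅ 0.

H_0 ≅ Z,  H_1 = 0,  H_2 = 0.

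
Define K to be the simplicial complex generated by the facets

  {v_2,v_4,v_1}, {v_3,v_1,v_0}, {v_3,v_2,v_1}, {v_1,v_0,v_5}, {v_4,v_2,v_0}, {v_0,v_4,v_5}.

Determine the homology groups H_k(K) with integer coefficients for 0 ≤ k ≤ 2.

K has 6 vertices, 12 edges, 6 triangles.
rank ∂_0 = 0, rank ∂_1 = 5 ⇒ b_0 = 6 − 0 − 5 = 1; all invariant factors of ∂_1 are 1 so no torsion. So H_0 = Z.
rank ∂_1 = 5, rank ∂_2 = 6 ⇒ b_1 = 12 − 5 − 6 = 1; all invariant factors of ∂_2 are 1 so no torsion. So H_1 = Z.
rank ∂_2 = 6, rank ∂_3 = 0 ⇒ b_2 = 6 − 6 − 0 = 0. So H_2 = 0.

H_0 ≅ Z,  H_1 ≅ Z,  H_2 = 0.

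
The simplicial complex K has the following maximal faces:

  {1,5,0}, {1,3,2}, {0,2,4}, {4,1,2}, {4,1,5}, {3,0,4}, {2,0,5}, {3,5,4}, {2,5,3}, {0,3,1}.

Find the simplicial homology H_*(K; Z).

We work with the vertex ordering 0 < 1 < 2 < 3 < 4 < 5. The simplices of K, each written with vertices in increasing order, are:

  0-simplices (6): [0], [1], [2], [3], [4], [5]
  1-simplices (15): [0,1], [0,2], [0,3], [0,4], [0,5], [1,2], [1,3], [1,4], [1,5], [2,3], [2,4], [2,5], [3,4], [3,5], [4,5]
  2-simplices (10): [0,1,3], [0,1,5], [0,2,4], [0,2,5], [0,3,4], [1,2,3], [1,2,4], [1,4,5], [2,3,5], [3,4,5]

giving chain groups C_0 ≅ Z^6, C_1 ≅ Z^15, C_2 ≅ Z^10.

∂_1: C_1 → C_0 maps an edge to its endpoints' difference, ∂[p,q] = q − p.
As a 6×15 matrix over Z this has rank 5, with invariant factors (1,1,1,1,1).

Boundary ∂_2: C_2 → C_1 acts by ∂[p,q,r] = [q,r] − [p,r] + [p,q]. For instance
  ∂[2,3,5] = [3,5] − [2,5] + [2,3],
  ∂[1,2,4] = [2,4] − [1,4] + [1,2].
The resulting 15×10 matrix has rank 10, and its Smith normal form has invariant factors (1,1,1,1,1,1,1,1,1,2).

Now H_k = ker ∂_k / im ∂_{k+1}, so:

  H_0: rank C_0 − rank ∂_1 = 6 − 5 = 1, and the invariant factors of ∂_1 are all 1, so H_0 = Z.
  H_1: rank ker ∂_1 − rank ∂_2 = (15 − 5) − 10 = 0, and ∂_2 has invariant factor 2 > 1, so H_1 = Z/2Z.
  H_2: rank ker ∂_2 − rank ∂_3 = (10 − 10) − 0 = 0, and there is no ∂_3, so H_2 = 0.

H_0 = Z,  H_1 = Z/2Z,  H_2 = 0.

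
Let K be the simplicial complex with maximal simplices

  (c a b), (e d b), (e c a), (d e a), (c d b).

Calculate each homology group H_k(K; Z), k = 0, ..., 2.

Order the vertices as a < b < c < d < e. Listing each simplex with vertices in this order, K has dimension 2 with simplices:

  0-simplices (5): a, b, c, d, e
  1-simplices (10): ab, ac, ad, ae, bc, bd, be, cd, ce, de
  2-simplices (5): abc, ace, ade, bcd, bde

so the chain groups are C_0 ≅ Z^5, C_1 ≅ Z^10, C_2 ≅ Z^5.

Boundary ∂_1: C_1 → C_0 is given by ∂[p,q] = [q] − [p].
As a 5×10 matrix over Z this has rank 4, with invariant factors (1,1,1,1).

∂_2: C_2 → C_1 maps a triangle to the signed sum of its edges. For instance
  ∂ace = ce − ae + ac,
  ∂abc = bc − ac + ab.
As a 10×5 matrix over Z this has rank 5, with invariant factors (1,1,1,1,1).

Reading off H_k = ker ∂_k / im ∂_{k+1}:

  H_0: rank C_0 − rank ∂_1 = 5 − 4 = 1, and the invariant factors of ∂_1 are all 1, so H_0 ≅ Z.
  H_1: rank ker ∂_1 − rank ∂_2 = (10 − 4) − 5 = 1, and the invariant factors of ∂_2 are all 1, so H_1 ≅ Z.
  H_2: rank ker ∂_2 − rank ∂_3 = (5 − 5) − 0 = 0, and there is no ∂_3, so H_2 ≅ 0.

H_0 = Z,  H_1 = Z,  H_2 = 0.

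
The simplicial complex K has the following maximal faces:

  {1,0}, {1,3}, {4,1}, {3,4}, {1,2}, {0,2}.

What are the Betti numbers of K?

K has 5 vertices, 6 edges.
rank ∂_0 = 0, rank ∂_1 = 4 ⇒ b_0 = 5 − 0 − 4 = 1; all invariant factors of ∂_1 are 1 so no torsion. So H_0 ≅ Z.
rank ∂_1 = 4, rank ∂_2 = 0 ⇒ b_1 = 6 − 4 − 0 = 2. So H_1 ≅ Z^2.

b_0 = 1, b_1 = 2.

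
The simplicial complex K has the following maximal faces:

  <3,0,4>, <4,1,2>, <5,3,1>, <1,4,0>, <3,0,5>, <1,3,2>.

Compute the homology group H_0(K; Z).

H_0 ≅ Z.

We work with the vertex ordering 0 < 1 < 2 < 3 < 4 < 5. The simplices of K, each written with vertices in increasing order, are:

  0-simplices (6): [0], [1], [2], [3], [4], [5]
  1-simplices (12): [0,1], [0,3], [0,4], [0,5], [1,2], [1,3], [1,4], [1,5], [2,3], [2,4], [3,4], [3,5]
  2-simplices (6): [0,1,4], [0,3,4], [0,3,5], [1,2,3], [1,2,4], [1,3,5]

Hence C_0 ≅ Z^6, C_1 ≅ Z^12, C_2 ≅ Z^6.

∂_1: C_1 → C_0 maps an edge to its endpoints' difference, ∂[p,q] = q − p. For instance
  ∂[3,4] = [4] − [3].
As a 6×12 matrix over Z this has rank 5, with invariant factors (1,1,1,1,1).

∂_2: C_2 → C_1 sends each 2-simplex [p,q,r] to [q,r] − [p,r] + [p,q]. For instance
  ∂[1,2,4] = [2,4] − [1,4] + [1,2],
  ∂[1,3,5] = [3,5] − [1,5] + [1,3].
The resulting 12×6 matrix has rank 6, and its Smith normal form has invariant factors (1,1,1,1,1,1).

From H_k ≅ ker(∂_k) / im(∂_{k+1}) we obtain:

  H_0: rank C_0 − rank ∂_1 = 6 − 5 = 1, and the invariant factors of ∂_1 are all 1, so H_0 = Z.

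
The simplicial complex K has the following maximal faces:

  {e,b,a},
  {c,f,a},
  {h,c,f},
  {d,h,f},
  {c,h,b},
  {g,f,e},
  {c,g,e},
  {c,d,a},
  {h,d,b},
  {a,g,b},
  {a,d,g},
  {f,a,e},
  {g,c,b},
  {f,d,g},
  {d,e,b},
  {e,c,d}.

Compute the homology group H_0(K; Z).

We work with the vertex ordering a < b < c < d < e < f < g < h. The simplices of K, each written with vertices in increasing order, are:

  0-simplices (8): a, b, c, d, e, f, g, h
  1-simplices (24): ab, ac, ad, ae, af, ag, bc, bd, be, bg, bh, cd, ce, cf, cg, ch, de, df, dg, dh, ef, eg, fg, fh
  2-simplices (16): abe, abg, acd, acf, adg, aef, bcg, bch, bde, bdh, cde, ceg, cfh, dfg, dfh, efg

so the chain groups are C_0 ≅ Z^8, C_1 ≅ Z^24, C_2 ≅ Z^16.

Boundary ∂_1: C_1 → C_0 maps an edge to its endpoints' difference, ∂[p,q] = q − p.
As a 8×24 matrix over Z this has rank 7, with invariant factors (1,1,1,1,1,1,1).

The boundary map ∂_2: C_2 → C_1 sends each 2-simplex [p,q,r] to [q,r] − [p,r] + [p,q]. For instance
  ∂bdh = dh − bh + bd,
  ∂bde = de − be + bd.
As a 24×16 matrix over Z this has rank 15, with invariant factors (1,1,1,1,1,1,1,1,1,1,1,1,1,1,1).

Now H_k = ker ∂_k / im ∂_{k+1}, so:

  H_0: rank C_0 − rank ∂_1 = 8 − 7 = 1, and the invariant factors of ∂_1 are all 1, so H_0 = Z.

H_0 = Z.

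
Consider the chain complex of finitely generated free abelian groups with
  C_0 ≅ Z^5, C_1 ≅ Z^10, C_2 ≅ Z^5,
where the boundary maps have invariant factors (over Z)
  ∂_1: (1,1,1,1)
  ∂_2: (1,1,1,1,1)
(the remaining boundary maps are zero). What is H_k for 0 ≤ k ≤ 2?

H_0: b_0 = 5 − 0 − 4 = 1; torsion from ∂_1 factors > 1: none. So H_0 = Z.
H_1: b_1 = 10 − 4 − 5 = 1; torsion from ∂_2 factors > 1: none. So H_1 = Z.
H_2: b_2 = 5 − 5 − 0 = 0; torsion from ∂_3 factors > 1: none. So H_2 = 0.

H_0 = Z,  H_1 = Z,  H_2 = 0.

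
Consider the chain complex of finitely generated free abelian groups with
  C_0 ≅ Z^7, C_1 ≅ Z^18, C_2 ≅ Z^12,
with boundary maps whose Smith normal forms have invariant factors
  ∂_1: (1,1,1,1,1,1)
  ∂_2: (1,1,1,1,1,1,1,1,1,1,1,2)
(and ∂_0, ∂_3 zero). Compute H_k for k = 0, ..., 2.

H_0: b_0 = 7 − 0 − 6 = 1; torsion from ∂_1 factors > 1: none. So H_0 ≅ Z.
H_1: b_1 = 18 − 6 − 12 = 0; torsion from ∂_2 factors > 1: [2]. So H_1 ≅ Z/2.
H_2: b_2 = 12 − 12 − 0 = 0; torsion from ∂_3 factors > 1: none. So H_2 ≅ 0.

H_0 ≅ Z,  H_1 ≅ Z/2,  H_2 = 0.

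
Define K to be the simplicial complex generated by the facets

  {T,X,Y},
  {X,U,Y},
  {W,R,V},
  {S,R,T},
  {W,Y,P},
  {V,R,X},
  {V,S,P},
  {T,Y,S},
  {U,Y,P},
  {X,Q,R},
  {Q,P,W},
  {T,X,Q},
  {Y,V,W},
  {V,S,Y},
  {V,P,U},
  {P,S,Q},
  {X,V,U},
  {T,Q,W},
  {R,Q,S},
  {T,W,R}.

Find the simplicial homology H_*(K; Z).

H_0 = Z,  H_1 = Z ⊕ Z_2,  H_2 = 0.

K has 10 vertices, 30 edges, 20 triangles.
rank ∂_0 = 0, rank ∂_1 = 9 ⇒ b_0 = 10 − 0 − 9 = 1; all invariant factors of ∂_1 are 1 so no torsion. So H_0 = Z.
rank ∂_1 = 9, rank ∂_2 = 20 ⇒ b_1 = 30 − 9 − 20 = 1; ∂_2 has invariant factor(s) [2] giving torsion. So H_1 = Z ⊕ Z_2.
rank ∂_2 = 20, rank ∂_3 = 0 ⇒ b_2 = 20 − 20 − 0 = 0. So H_2 = 0.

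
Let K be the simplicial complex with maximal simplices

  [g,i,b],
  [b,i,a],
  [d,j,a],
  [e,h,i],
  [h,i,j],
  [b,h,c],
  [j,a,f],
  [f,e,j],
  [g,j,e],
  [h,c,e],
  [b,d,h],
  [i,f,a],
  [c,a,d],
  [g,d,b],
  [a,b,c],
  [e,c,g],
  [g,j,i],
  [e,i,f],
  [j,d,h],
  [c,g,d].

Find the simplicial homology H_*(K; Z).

We work with the vertex ordering a < b < c < d < e < f < g < h < i < j. The simplices of K, each written with vertices in increasing order, are:

  0-simplices (10): a, b, c, d, e, f, g, h, i, j
  1-simplices (30): ab, ac, ad, af, ai, aj, bc, bd, bg, bh, bi, cd, ce, cg, ch, dg, dh, dj, ef, eg, eh, ei, ej, fi, fj, gi, gj, hi, hj, ij
  2-simplices (20): abc, abi, acd, adj, afi, afj, bch, bdg, bdh, bgi, cdg, ceg, ceh, dhj, efi, efj, egj, ehi, gij, hij

Hence C_0 ≅ Z^10, C_1 ≅ Z^30, C_2 ≅ Z^20.

∂_1: C_1 → C_0 maps an edge to its endpoints' difference, ∂[p,q] = q − p.
The resulting 10×30 matrix has rank 9, and its Smith normal form has invariant factors (1,1,1,1,1,1,1,1,1).

∂_2: C_2 → C_1 maps a triangle to the signed sum of its edges. For instance
  ∂bdg = dg − bg + bd,
  ∂egj = gj − ej + eg.
The 30×20 boundary matrix has rank 20 and Smith normal form diag(1,1,1,1,1,1,1,1,1,1,1,1,1,1,1,1,1,1,1,2).

Now H_k = ker ∂_k / im ∂_{k+1}, so:

  H_0: rank C_0 − rank ∂_1 = 10 − 9 = 1, and the invariant factors of ∂_1 are all 1, so H_0 ≅ Z.
  H_1: rank ker ∂_1 − rank ∂_2 = (30 − 9) − 20 = 1, and ∂_2 has invariant factor 2 > 1, so H_1 ≅ Z ⊕ Z_2.
  H_2: rank ker ∂_2 − rank ∂_3 = (20 − 20) − 0 = 0, and there is no ∂_3, so H_2 ≅ 0.

As a check, the Euler characteristic is 10 − 30 + 20 = 0, which agrees with 1 − 1 + 0 = 0.
(K is a triangulation of the Klein bottle.)

H_0 = Z,  H_1 = Z ⊕ Z_2,  H_2 = 0.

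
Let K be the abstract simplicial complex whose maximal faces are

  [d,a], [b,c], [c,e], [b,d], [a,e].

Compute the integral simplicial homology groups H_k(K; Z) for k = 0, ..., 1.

Take the total order a < b < c < d < e on the vertex set. Then K (dimension 1) consists of the simplices:

  0-simplices (5): a, b, c, d, e
  1-simplices (5): ad, ae, bc, bd, ce

so the chain groups are C_0 ≅ Z^5, C_1 ≅ Z^5.

Boundary ∂_1: C_1 → C_0 maps an edge to its endpoints' difference, ∂[p,q] = q − p. For instance
  ∂ad = d − a.
As a 5×5 matrix over Z this has rank 4, with invariant factors (1,1,1,1).

Reading off H_k = ker ∂_k / im ∂_{k+1}:

  H_0: rank C_0 − rank ∂_1 = 5 − 4 = 1, and the invariant factors of ∂_1 are all 1, so H_0 ≅ Z.
  H_1: rank ker ∂_1 − rank ∂_2 = (5 − 4) − 0 = 1, and there is no ∂_2, so H_1 ≅ Z.

H_0 = Z,  H_1 = Z.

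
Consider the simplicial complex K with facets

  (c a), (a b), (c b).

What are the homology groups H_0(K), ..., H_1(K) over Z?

H_0 ≅ Z,  H_1 ≅ Z.

Fix the vertex order a < b < c and write every simplex with vertices in increasing order. Then dim K = 1 and the simplices of K are:

  0-simplices (3): a, b, c
  1-simplices (3): ab, ac, bc

so the chain groups are C_0 ≅ Z^3, C_1 ≅ Z^3.

∂_1: C_1 → C_0 is given by ∂[p,q] = [q] − [p]. For instance
  ∂bc = c − b.
The 3×3 boundary matrix has rank 2 and Smith normal form diag(1,1).

Reading off H_k = ker ∂_k / im ∂_{k+1}:

  H_0: rank C_0 − rank ∂_1 = 3 − 2 = 1, and the invariant factors of ∂_1 are all 1, so H_0 ≅ Z.
  H_1: rank ker ∂_1 − rank ∂_2 = (3 − 2) − 0 = 1, and there is no ∂_2, so H_1 ≅ Z.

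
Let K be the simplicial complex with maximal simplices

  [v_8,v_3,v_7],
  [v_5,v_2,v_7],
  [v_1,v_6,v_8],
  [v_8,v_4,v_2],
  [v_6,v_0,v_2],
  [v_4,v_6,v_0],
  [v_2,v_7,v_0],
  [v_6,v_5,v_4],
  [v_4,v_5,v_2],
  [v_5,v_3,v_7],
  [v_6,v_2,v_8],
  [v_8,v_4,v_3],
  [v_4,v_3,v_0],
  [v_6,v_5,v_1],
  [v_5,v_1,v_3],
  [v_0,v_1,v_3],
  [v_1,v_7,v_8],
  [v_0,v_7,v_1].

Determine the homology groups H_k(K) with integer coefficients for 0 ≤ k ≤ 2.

H_0 ≅ Z,  H_1 ≅ Z ⊕ Z/2,  H_2 = 0.

Take the total order v_0 < v_1 < v_2 < v_3 < v_4 < v_5 < v_6 < v_7 < v_8 on the vertex set. Then K (dimension 2) consists of the simplices:

  0-simplices (9): [v_0], [v_1], [v_2], [v_3], [v_4], [v_5], [v_6], [v_7], [v_8]
  1-simplices (27): (27 of them)
  2-simplices (18): (18 of them)

so the chain groups are C_0 ≅ Z^9, C_1 ≅ Z^27, C_2 ≅ Z^18.

The boundary map ∂_1: C_1 → C_0 sends each edge [p,q] (with p < q) to q − p. For instance
  ∂[v_1,v_7] = [v_7] − [v_1].
As a 9×27 matrix over Z this has rank 8, with invariant factors (1,1,1,1,1,1,1,1).

The boundary map ∂_2: C_2 → C_1 maps a triangle to the signed sum of its edges. For instance
  ∂[v_0,v_1,v_3] = [v_1,v_3] − [v_0,v_3] + [v_0,v_1],
  ∂[v_1,v_6,v_8] = [v_6,v_8] − [v_1,v_8] + [v_1,v_6].
This gives a 27×18 integer matrix of rank 18; reducing to Smith normal form yields diagonal entries (1,1,1,1,1,1,1,1,1,1,1,1,1,1,1,1,1,2).

Now H_k = ker ∂_k / im ∂_{k+1}, so:

  H_0: rank C_0 − rank ∂_1 = 9 − 8 = 1, and the invariant factors of ∂_1 are all 1, so H_0 ≅ Z.
  H_1: rank ker ∂_1 − rank ∂_2 = (27 − 8) − 18 = 1, and ∂_2 has invariant factor 2 > 1, so H_1 ≅ Z ⊕ Z/2.
  H_2: rank ker ∂_2 − rank ∂_3 = (18 − 18) − 0 = 0, and there is no ∂_3, so H_2 ≅ 0.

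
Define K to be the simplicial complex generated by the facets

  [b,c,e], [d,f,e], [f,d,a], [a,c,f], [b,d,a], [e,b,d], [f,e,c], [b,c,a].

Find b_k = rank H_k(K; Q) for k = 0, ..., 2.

We work with the vertex ordering a < b < c < d < e < f. The simplices of K, each written with vertices in increasing order, are:

  0-simplices (6): a, b, c, d, e, f
  1-simplices (12): ab, ac, ad, af, bc, bd, be, ce, cf, de, df, ef
  2-simplices (8): abc, abd, acf, adf, bce, bde, cef, def

Hence C_0 ≅ Z^6, C_1 ≅ Z^12, C_2 ≅ Z^8.

Boundary ∂_1: C_1 → C_0 maps an edge to its endpoints' difference, ∂[p,q] = q − p.
As a 6×12 matrix over Z this has rank 5, with invariant factors (1,1,1,1,1).

∂_2: C_2 → C_1 acts by ∂[p,q,r] = [q,r] − [p,r] + [p,q]. For instance
  ∂abc = bc − ac + ab,
  ∂def = ef − df + de.
The resulting 12×8 matrix has rank 7, and its Smith normal form has invariant factors (1,1,1,1,1,1,1).

Computing H_k = (kernel of ∂_k) / (image of ∂_{k+1}):

  H_0: rank C_0 − rank ∂_1 = 6 − 5 = 1, and the invariant factors of ∂_1 are all 1, so H_0 ≅ Z.
  H_1: rank ker ∂_1 − rank ∂_2 = (12 − 5) − 7 = 0, and the invariant factors of ∂_2 are all 1, so H_1 ≅ 0.
  H_2: rank ker ∂_2 − rank ∂_3 = (8 − 7) − 0 = 1, and there is no ∂_3, so H_2 ≅ Z.

As a check, the Euler characteristic is 6 − 12 + 8 = 2, which agrees with 1 − 0 + 1 = 2.
(K is a triangulation of the 2-sphere S^2.)

Hence the Betti numbers are b_0 = 1, b_1 = 0, b_2 = 1.

b_0 = 1, b_1 = 0, b_2 = 1.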